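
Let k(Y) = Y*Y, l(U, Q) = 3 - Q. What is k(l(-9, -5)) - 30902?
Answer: -30838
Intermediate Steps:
k(Y) = Y**2
k(l(-9, -5)) - 30902 = (3 - 1*(-5))**2 - 30902 = (3 + 5)**2 - 30902 = 8**2 - 30902 = 64 - 30902 = -30838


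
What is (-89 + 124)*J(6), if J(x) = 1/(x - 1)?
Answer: 7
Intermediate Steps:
J(x) = 1/(-1 + x)
(-89 + 124)*J(6) = (-89 + 124)/(-1 + 6) = 35/5 = 35*(⅕) = 7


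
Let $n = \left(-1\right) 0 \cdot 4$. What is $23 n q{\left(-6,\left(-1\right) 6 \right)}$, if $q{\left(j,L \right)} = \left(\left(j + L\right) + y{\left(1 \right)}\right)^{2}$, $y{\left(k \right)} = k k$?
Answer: $0$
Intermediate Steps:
$y{\left(k \right)} = k^{2}$
$n = 0$ ($n = 0 \cdot 4 = 0$)
$q{\left(j,L \right)} = \left(1 + L + j\right)^{2}$ ($q{\left(j,L \right)} = \left(\left(j + L\right) + 1^{2}\right)^{2} = \left(\left(L + j\right) + 1\right)^{2} = \left(1 + L + j\right)^{2}$)
$23 n q{\left(-6,\left(-1\right) 6 \right)} = 23 \cdot 0 \left(1 - 6 - 6\right)^{2} = 0 \left(1 - 6 - 6\right)^{2} = 0 \left(-11\right)^{2} = 0 \cdot 121 = 0$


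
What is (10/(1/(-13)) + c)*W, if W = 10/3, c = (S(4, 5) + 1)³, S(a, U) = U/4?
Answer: -37955/96 ≈ -395.36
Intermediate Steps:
S(a, U) = U/4 (S(a, U) = U*(¼) = U/4)
c = 729/64 (c = ((¼)*5 + 1)³ = (5/4 + 1)³ = (9/4)³ = 729/64 ≈ 11.391)
W = 10/3 (W = 10*(⅓) = 10/3 ≈ 3.3333)
(10/(1/(-13)) + c)*W = (10/(1/(-13)) + 729/64)*(10/3) = (10/(-1/13) + 729/64)*(10/3) = (10*(-13) + 729/64)*(10/3) = (-130 + 729/64)*(10/3) = -7591/64*10/3 = -37955/96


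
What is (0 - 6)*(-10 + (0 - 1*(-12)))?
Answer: -12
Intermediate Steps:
(0 - 6)*(-10 + (0 - 1*(-12))) = -6*(-10 + (0 + 12)) = -6*(-10 + 12) = -6*2 = -12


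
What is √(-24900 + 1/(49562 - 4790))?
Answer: I*√12478211589207/22386 ≈ 157.8*I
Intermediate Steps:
√(-24900 + 1/(49562 - 4790)) = √(-24900 + 1/44772) = √(-1114822799/44772) = I*√12478211589207/22386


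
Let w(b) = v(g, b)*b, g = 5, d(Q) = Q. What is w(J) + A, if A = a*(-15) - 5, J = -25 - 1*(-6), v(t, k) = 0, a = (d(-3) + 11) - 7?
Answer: -20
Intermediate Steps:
a = 1 (a = (-3 + 11) - 7 = 8 - 7 = 1)
J = -19 (J = -25 + 6 = -19)
w(b) = 0 (w(b) = 0*b = 0)
A = -20 (A = 1*(-15) - 5 = -15 - 5 = -20)
w(J) + A = 0 - 20 = -20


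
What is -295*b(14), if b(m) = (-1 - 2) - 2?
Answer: 1475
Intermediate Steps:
b(m) = -5 (b(m) = -3 - 2 = -5)
-295*b(14) = -295*(-5) = 1475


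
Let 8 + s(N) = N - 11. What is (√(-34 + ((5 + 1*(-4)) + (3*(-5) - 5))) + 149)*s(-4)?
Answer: -3427 - 23*I*√53 ≈ -3427.0 - 167.44*I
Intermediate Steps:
s(N) = -19 + N (s(N) = -8 + (N - 11) = -8 + (-11 + N) = -19 + N)
(√(-34 + ((5 + 1*(-4)) + (3*(-5) - 5))) + 149)*s(-4) = (√(-34 + ((5 + 1*(-4)) + (3*(-5) - 5))) + 149)*(-19 - 4) = (√(-34 + ((5 - 4) + (-15 - 5))) + 149)*(-23) = (√(-34 + (1 - 20)) + 149)*(-23) = (√(-34 - 19) + 149)*(-23) = (√(-53) + 149)*(-23) = (I*√53 + 149)*(-23) = (149 + I*√53)*(-23) = -3427 - 23*I*√53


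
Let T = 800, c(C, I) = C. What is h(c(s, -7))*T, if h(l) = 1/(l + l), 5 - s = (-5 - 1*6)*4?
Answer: 400/49 ≈ 8.1633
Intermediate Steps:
s = 49 (s = 5 - (-5 - 1*6)*4 = 5 - (-5 - 6)*4 = 5 - (-11)*4 = 5 - 1*(-44) = 5 + 44 = 49)
h(l) = 1/(2*l)
h(c(s, -7))*T = ((1/2)/49)*800 = ((1/2)*(1/49))*800 = (1/98)*800 = 400/49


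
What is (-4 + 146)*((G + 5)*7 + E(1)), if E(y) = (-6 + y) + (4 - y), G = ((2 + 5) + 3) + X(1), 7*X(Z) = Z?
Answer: 14768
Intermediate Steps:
X(Z) = Z/7
G = 71/7 (G = ((2 + 5) + 3) + (⅐)*1 = (7 + 3) + ⅐ = 10 + ⅐ = 71/7 ≈ 10.143)
E(y) = -2
(-4 + 146)*((G + 5)*7 + E(1)) = (-4 + 146)*((71/7 + 5)*7 - 2) = 142*((106/7)*7 - 2) = 142*(106 - 2) = 142*104 = 14768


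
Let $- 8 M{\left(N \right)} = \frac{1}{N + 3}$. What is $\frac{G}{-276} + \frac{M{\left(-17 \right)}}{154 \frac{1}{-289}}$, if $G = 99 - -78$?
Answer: $- \frac{261055}{396704} \approx -0.65806$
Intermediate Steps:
$M{\left(N \right)} = - \frac{1}{8 \left(3 + N\right)}$ ($M{\left(N \right)} = - \frac{1}{8 \left(N + 3\right)} = - \frac{1}{8 \left(3 + N\right)}$)
$G = 177$ ($G = 99 + 78 = 177$)
$\frac{G}{-276} + \frac{M{\left(-17 \right)}}{154 \frac{1}{-289}} = \frac{177}{-276} + \frac{\left(-1\right) \frac{1}{24 + 8 \left(-17\right)}}{154 \frac{1}{-289}} = 177 \left(- \frac{1}{276}\right) + \frac{\left(-1\right) \frac{1}{24 - 136}}{154 \left(- \frac{1}{289}\right)} = - \frac{59}{92} + \frac{\left(-1\right) \frac{1}{-112}}{- \frac{154}{289}} = - \frac{59}{92} + \left(-1\right) \left(- \frac{1}{112}\right) \left(- \frac{289}{154}\right) = - \frac{59}{92} + \frac{1}{112} \left(- \frac{289}{154}\right) = - \frac{59}{92} - \frac{289}{17248} = - \frac{261055}{396704}$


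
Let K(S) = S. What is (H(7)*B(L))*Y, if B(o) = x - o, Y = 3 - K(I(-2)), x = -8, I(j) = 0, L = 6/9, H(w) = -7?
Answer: 182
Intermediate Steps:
L = 2/3 (L = 6*(1/9) = 2/3 ≈ 0.66667)
Y = 3 (Y = 3 - 1*0 = 3 + 0 = 3)
B(o) = -8 - o
(H(7)*B(L))*Y = -7*(-8 - 1*2/3)*3 = -7*(-8 - 2/3)*3 = -7*(-26/3)*3 = (182/3)*3 = 182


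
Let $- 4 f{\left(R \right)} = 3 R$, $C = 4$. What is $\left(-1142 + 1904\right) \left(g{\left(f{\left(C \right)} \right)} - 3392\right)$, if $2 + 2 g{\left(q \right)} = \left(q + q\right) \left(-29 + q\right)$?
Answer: $-2512314$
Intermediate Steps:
$f{\left(R \right)} = - \frac{3 R}{4}$
$g{\left(q \right)} = -1 + q \left(-29 + q\right)$ ($g{\left(q \right)} = -1 + \frac{\left(q + q\right) \left(-29 + q\right)}{2} = -1 + \frac{2 q \left(-29 + q\right)}{2} = -1 + q \left(-29 + q\right)$)
$\left(-1142 + 1904\right) \left(g{\left(f{\left(C \right)} \right)} - 3392\right) = \left(-1142 + 1904\right) \left(\left(-1 + \left(\left(- \frac{3}{4}\right) 4\right)^{2} - 29 \left(\left(- \frac{3}{4}\right) 4\right)\right) - 3392\right) = 762 \left(\left(-1 + \left(-3\right)^{2} - -87\right) - 3392\right) = 762 \left(\left(-1 + 9 + 87\right) - 3392\right) = 762 \left(95 - 3392\right) = 762 \left(-3297\right) = -2512314$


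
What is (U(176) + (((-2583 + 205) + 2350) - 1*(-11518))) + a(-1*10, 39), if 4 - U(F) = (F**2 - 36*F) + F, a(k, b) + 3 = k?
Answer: -13335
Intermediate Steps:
a(k, b) = -3 + k
U(F) = 4 - F**2 + 35*F (U(F) = 4 - ((F**2 - 36*F) + F) = 4 - (F**2 - 35*F) = 4 + (-F**2 + 35*F) = 4 - F**2 + 35*F)
(U(176) + (((-2583 + 205) + 2350) - 1*(-11518))) + a(-1*10, 39) = ((4 - 1*176**2 + 35*176) + (((-2583 + 205) + 2350) - 1*(-11518))) + (-3 - 1*10) = ((4 - 1*30976 + 6160) + ((-2378 + 2350) + 11518)) + (-3 - 10) = ((4 - 30976 + 6160) + (-28 + 11518)) - 13 = (-24812 + 11490) - 13 = -13322 - 13 = -13335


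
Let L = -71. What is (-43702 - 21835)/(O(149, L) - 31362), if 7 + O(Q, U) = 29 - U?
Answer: 65537/31269 ≈ 2.0959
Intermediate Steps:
O(Q, U) = 22 - U (O(Q, U) = -7 + (29 - U) = 22 - U)
(-43702 - 21835)/(O(149, L) - 31362) = (-43702 - 21835)/((22 - 1*(-71)) - 31362) = -65537/((22 + 71) - 31362) = -65537/(93 - 31362) = -65537/(-31269) = -65537*(-1/31269) = 65537/31269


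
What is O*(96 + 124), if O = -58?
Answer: -12760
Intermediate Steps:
O*(96 + 124) = -58*(96 + 124) = -58*220 = -12760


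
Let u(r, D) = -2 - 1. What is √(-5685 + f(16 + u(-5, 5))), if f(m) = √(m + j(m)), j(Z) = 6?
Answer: √(-5685 + √19) ≈ 75.37*I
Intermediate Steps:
u(r, D) = -3
f(m) = √(6 + m) (f(m) = √(m + 6) = √(6 + m))
√(-5685 + f(16 + u(-5, 5))) = √(-5685 + √(6 + (16 - 3))) = √(-5685 + √(6 + 13)) = √(-5685 + √19)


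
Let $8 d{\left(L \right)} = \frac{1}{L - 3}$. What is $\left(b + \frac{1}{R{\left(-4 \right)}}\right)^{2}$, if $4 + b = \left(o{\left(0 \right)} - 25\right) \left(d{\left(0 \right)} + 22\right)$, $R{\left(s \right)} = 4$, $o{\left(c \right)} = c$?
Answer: $\frac{175960225}{576} \approx 3.0549 \cdot 10^{5}$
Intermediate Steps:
$d{\left(L \right)} = \frac{1}{8 \left(-3 + L\right)}$ ($d{\left(L \right)} = \frac{1}{8 \left(L - 3\right)} = \frac{1}{8 \left(-3 + L\right)}$)
$b = - \frac{13271}{24}$ ($b = -4 + \left(0 - 25\right) \left(\frac{1}{8 \left(-3 + 0\right)} + 22\right) = -4 - 25 \left(\frac{1}{8 \left(-3\right)} + 22\right) = -4 - 25 \left(\frac{1}{8} \left(- \frac{1}{3}\right) + 22\right) = -4 - 25 \left(- \frac{1}{24} + 22\right) = -4 - \frac{13175}{24} = - \frac{13271}{24} \approx -552.96$)
$\left(b + \frac{1}{R{\left(-4 \right)}}\right)^{2} = \left(- \frac{13271}{24} + \frac{1}{4}\right)^{2} = \left(- \frac{13265}{24}\right)^{2} = \frac{175960225}{576}$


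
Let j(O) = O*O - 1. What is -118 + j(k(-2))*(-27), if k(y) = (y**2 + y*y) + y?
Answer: -1063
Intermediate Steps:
k(y) = y + 2*y**2 (k(y) = (y**2 + y**2) + y = 2*y**2 + y = y + 2*y**2)
j(O) = -1 + O**2 (j(O) = O**2 - 1 = -1 + O**2)
-118 + j(k(-2))*(-27) = -118 + (-1 + (-2*(1 + 2*(-2)))**2)*(-27) = -118 + (-1 + (-2*(1 - 4))**2)*(-27) = -118 + (-1 + (-2*(-3))**2)*(-27) = -118 + (-1 + 6**2)*(-27) = -118 + (-1 + 36)*(-27) = -118 + 35*(-27) = -118 - 945 = -1063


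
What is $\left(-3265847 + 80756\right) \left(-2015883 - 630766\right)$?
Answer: $8429817910059$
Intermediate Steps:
$\left(-3265847 + 80756\right) \left(-2015883 - 630766\right) = \left(-3185091\right) \left(-2646649\right) = 8429817910059$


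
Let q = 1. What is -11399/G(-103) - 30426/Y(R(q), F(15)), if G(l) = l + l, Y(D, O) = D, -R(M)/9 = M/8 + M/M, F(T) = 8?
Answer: 17021789/5562 ≈ 3060.4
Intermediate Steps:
R(M) = -9 - 9*M/8 (R(M) = -9*(M/8 + M/M) = -9*(M*(⅛) + 1) = -9*(M/8 + 1) = -9*(1 + M/8) = -9 - 9*M/8)
G(l) = 2*l
-11399/G(-103) - 30426/Y(R(q), F(15)) = -11399/(2*(-103)) - 30426/(-9 - 9/8*1) = -11399/(-206) - 30426/(-9 - 9/8) = -11399*(-1/206) - 30426/(-81/8) = 11399/206 - 30426*(-8/81) = 11399/206 + 81136/27 = 17021789/5562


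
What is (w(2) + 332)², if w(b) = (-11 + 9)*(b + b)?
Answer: 104976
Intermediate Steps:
w(b) = -4*b
(w(2) + 332)² = (-4*2 + 332)² = (-8 + 332)² = 324² = 104976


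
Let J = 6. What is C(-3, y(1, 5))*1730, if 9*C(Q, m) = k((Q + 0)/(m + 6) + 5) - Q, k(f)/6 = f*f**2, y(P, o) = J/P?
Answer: 1986905/16 ≈ 1.2418e+5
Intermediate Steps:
y(P, o) = 6/P
k(f) = 6*f**3 (k(f) = 6*(f*f**2) = 6*f**3)
C(Q, m) = -Q/9 + 2*(5 + Q/(6 + m))**3/3 (C(Q, m) = (6*((Q + 0)/(m + 6) + 5)**3 - Q)/9 = (6*(Q/(6 + m) + 5)**3 - Q)/9 = (6*(5 + Q/(6 + m))**3 - Q)/9 = (-Q + 6*(5 + Q/(6 + m))**3)/9 = -Q/9 + 2*(5 + Q/(6 + m))**3/3)
C(-3, y(1, 5))*1730 = (-1/9*(-3) + 2*(30 - 3 + 5*(6/1))**3/(3*(6 + 6/1)**3))*1730 = (1/3 + 2*(30 - 3 + 5*(6*1))**3/(3*(6 + 6*1)**3))*1730 = (1/3 + 2*(30 - 3 + 5*6)**3/(3*(6 + 6)**3))*1730 = (1/3 + (2/3)*(30 - 3 + 30)**3/12**3)*1730 = (1/3 + (2/3)*(1/1728)*57**3)*1730 = (1/3 + (2/3)*(1/1728)*185193)*1730 = (1/3 + 6859/96)*1730 = (2297/32)*1730 = 1986905/16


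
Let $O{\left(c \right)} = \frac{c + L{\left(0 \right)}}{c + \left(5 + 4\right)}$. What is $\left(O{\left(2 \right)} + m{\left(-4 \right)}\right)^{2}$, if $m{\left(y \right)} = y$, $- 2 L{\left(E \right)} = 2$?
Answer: $\frac{1849}{121} \approx 15.281$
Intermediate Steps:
$L{\left(E \right)} = -1$ ($L{\left(E \right)} = \left(- \frac{1}{2}\right) 2 = -1$)
$O{\left(c \right)} = \frac{-1 + c}{9 + c}$ ($O{\left(c \right)} = \frac{c - 1}{c + \left(5 + 4\right)} = \frac{-1 + c}{c + 9} = \frac{-1 + c}{9 + c}$)
$\left(O{\left(2 \right)} + m{\left(-4 \right)}\right)^{2} = \left(\frac{-1 + 2}{9 + 2} - 4\right)^{2} = \left(\frac{1}{11} \cdot 1 - 4\right)^{2} = \left(\frac{1}{11} - 4\right)^{2} = \left(- \frac{43}{11}\right)^{2} = \frac{1849}{121}$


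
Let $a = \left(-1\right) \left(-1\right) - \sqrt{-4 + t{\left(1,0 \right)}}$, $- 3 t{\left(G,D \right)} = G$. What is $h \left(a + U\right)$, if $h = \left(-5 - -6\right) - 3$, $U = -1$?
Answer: $\frac{2 i \sqrt{39}}{3} \approx 4.1633 i$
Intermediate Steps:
$t{\left(G,D \right)} = - \frac{G}{3}$
$h = -2$ ($h = \left(-5 + 6\right) - 3 = 1 - 3 = -2$)
$a = 1 - \frac{i \sqrt{39}}{3}$ ($a = \left(-1\right) \left(-1\right) - \sqrt{-4 - \frac{1}{3}} = 1 - \sqrt{-4 - \frac{1}{3}} = 1 - \sqrt{- \frac{13}{3}} = 1 - \frac{i \sqrt{39}}{3} \approx 1.0 - 2.0817 i$)
$h \left(a + U\right) = - 2 \left(\left(1 - \frac{i \sqrt{39}}{3}\right) - 1\right) = - 2 \left(- \frac{i \sqrt{39}}{3}\right) = \frac{2 i \sqrt{39}}{3}$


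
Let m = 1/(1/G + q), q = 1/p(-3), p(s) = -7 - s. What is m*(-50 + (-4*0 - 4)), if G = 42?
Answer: 4536/19 ≈ 238.74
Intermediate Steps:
q = -¼ (q = 1/(-7 - 1*(-3)) = 1/(-7 + 3) = 1/(-4) = -¼ ≈ -0.25000)
m = -84/19 (m = 1/(1/42 - ¼) = 1/(-19/84) = -84/19 ≈ -4.4211)
m*(-50 + (-4*0 - 4)) = -84*(-50 + (-4*0 - 4))/19 = -84*(-50 + (0 - 4))/19 = -84*(-50 - 4)/19 = -84/19*(-54) = 4536/19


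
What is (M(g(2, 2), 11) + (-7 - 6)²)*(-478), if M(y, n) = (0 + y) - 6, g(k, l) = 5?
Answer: -80304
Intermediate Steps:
M(y, n) = -6 + y (M(y, n) = y - 6 = -6 + y)
(M(g(2, 2), 11) + (-7 - 6)²)*(-478) = ((-6 + 5) + (-7 - 6)²)*(-478) = (-1 + (-13)²)*(-478) = (-1 + 169)*(-478) = 168*(-478) = -80304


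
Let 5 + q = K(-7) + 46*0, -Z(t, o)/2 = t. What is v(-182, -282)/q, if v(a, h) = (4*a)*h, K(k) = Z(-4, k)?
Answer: 68432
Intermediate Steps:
Z(t, o) = -2*t
K(k) = 8 (K(k) = -2*(-4) = 8)
v(a, h) = 4*a*h
q = 3 (q = -5 + (8 + 46*0) = -5 + (8 + 0) = -5 + 8 = 3)
v(-182, -282)/q = (4*(-182)*(-282))/3 = 205296*(⅓) = 68432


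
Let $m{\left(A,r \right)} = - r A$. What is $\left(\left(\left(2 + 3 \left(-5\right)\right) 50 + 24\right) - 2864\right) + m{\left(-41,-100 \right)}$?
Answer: $-7590$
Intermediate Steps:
$m{\left(A,r \right)} = - A r$
$\left(\left(\left(2 + 3 \left(-5\right)\right) 50 + 24\right) - 2864\right) + m{\left(-41,-100 \right)} = \left(\left(\left(2 + 3 \left(-5\right)\right) 50 + 24\right) - 2864\right) - \left(-41\right) \left(-100\right) = \left(\left(\left(2 - 15\right) 50 + 24\right) - 2864\right) - 4100 = \left(\left(\left(-13\right) 50 + 24\right) - 2864\right) - 4100 = \left(\left(-650 + 24\right) - 2864\right) - 4100 = \left(-626 - 2864\right) - 4100 = -3490 - 4100 = -7590$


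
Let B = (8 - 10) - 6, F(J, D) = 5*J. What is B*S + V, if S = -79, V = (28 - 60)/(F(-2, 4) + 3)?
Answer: 4456/7 ≈ 636.57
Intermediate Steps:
V = 32/7 (V = (28 - 60)/(5*(-2) + 3) = -32/(-10 + 3) = -32/(-7) = -32*(-⅐) = 32/7 ≈ 4.5714)
B = -8 (B = -2 - 6 = -8)
B*S + V = -8*(-79) + 32/7 = 632 + 32/7 = 4456/7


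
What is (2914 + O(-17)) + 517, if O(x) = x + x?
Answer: 3397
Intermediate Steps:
O(x) = 2*x
(2914 + O(-17)) + 517 = (2914 + 2*(-17)) + 517 = (2914 - 34) + 517 = 2880 + 517 = 3397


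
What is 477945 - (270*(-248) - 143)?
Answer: 545048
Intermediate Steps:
477945 - (270*(-248) - 143) = 477945 - (-66960 - 143) = 477945 - 1*(-67103) = 477945 + 67103 = 545048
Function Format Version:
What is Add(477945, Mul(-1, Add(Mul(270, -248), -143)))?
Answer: 545048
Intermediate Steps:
Add(477945, Mul(-1, Add(Mul(270, -248), -143))) = Add(477945, Mul(-1, Add(-66960, -143))) = Add(477945, Mul(-1, -67103)) = Add(477945, 67103) = 545048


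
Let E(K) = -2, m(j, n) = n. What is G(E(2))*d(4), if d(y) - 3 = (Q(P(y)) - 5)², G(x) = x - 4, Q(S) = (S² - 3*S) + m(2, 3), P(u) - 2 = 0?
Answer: -114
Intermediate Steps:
P(u) = 2 (P(u) = 2 + 0 = 2)
Q(S) = 3 + S² - 3*S (Q(S) = (S² - 3*S) + 3 = 3 + S² - 3*S)
G(x) = -4 + x
d(y) = 19 (d(y) = 3 + ((3 + 2² - 3*2) - 5)² = 3 + ((3 + 4 - 6) - 5)² = 3 + (1 - 5)² = 3 + (-4)² = 3 + 16 = 19)
G(E(2))*d(4) = (-4 - 2)*19 = -6*19 = -114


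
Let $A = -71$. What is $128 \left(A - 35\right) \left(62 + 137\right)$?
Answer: $-2700032$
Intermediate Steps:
$128 \left(A - 35\right) \left(62 + 137\right) = 128 \left(-71 - 35\right) \left(62 + 137\right) = 128 \left(\left(-106\right) 199\right) = 128 \left(-21094\right) = -2700032$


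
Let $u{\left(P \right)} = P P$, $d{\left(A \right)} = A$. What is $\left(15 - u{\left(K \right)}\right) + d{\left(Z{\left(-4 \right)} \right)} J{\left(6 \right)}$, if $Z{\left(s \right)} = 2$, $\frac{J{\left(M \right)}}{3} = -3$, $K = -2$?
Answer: $-7$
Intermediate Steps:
$J{\left(M \right)} = -9$ ($J{\left(M \right)} = 3 \left(-3\right) = -9$)
$u{\left(P \right)} = P^{2}$
$\left(15 - u{\left(K \right)}\right) + d{\left(Z{\left(-4 \right)} \right)} J{\left(6 \right)} = \left(15 - \left(-2\right)^{2}\right) + 2 \left(-9\right) = \left(15 - 4\right) - 18 = 11 - 18 = -7$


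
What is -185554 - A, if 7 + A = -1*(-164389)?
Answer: -349936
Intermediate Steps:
A = 164382 (A = -7 - 1*(-164389) = -7 + 164389 = 164382)
-185554 - A = -185554 - 1*164382 = -185554 - 164382 = -349936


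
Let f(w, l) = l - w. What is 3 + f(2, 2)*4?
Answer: 3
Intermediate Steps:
3 + f(2, 2)*4 = 3 + (2 - 1*2)*4 = 3 + (2 - 2)*4 = 3 + 0*4 = 3 + 0 = 3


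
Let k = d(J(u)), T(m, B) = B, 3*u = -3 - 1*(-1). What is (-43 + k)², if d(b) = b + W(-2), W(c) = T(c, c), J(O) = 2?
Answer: 1849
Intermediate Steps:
u = -⅔ (u = (-3 - 1*(-1))/3 = (-3 + 1)/3 = (⅓)*(-2) = -⅔ ≈ -0.66667)
W(c) = c
d(b) = -2 + b (d(b) = b - 2 = -2 + b)
k = 0 (k = -2 + 2 = 0)
(-43 + k)² = (-43 + 0)² = (-43)² = 1849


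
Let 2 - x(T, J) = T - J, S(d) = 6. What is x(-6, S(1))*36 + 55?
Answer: 559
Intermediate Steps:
x(T, J) = 2 + J - T (x(T, J) = 2 - (T - J) = 2 + (J - T) = 2 + J - T)
x(-6, S(1))*36 + 55 = (2 + 6 - 1*(-6))*36 + 55 = (2 + 6 + 6)*36 + 55 = 14*36 + 55 = 504 + 55 = 559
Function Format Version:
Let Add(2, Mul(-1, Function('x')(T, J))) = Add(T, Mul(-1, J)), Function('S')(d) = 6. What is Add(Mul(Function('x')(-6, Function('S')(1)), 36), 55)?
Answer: 559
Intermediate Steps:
Function('x')(T, J) = Add(2, J, Mul(-1, T)) (Function('x')(T, J) = Add(2, Mul(-1, Add(T, Mul(-1, J)))) = Add(2, Add(J, Mul(-1, T))) = Add(2, J, Mul(-1, T)))
Add(Mul(Function('x')(-6, Function('S')(1)), 36), 55) = Add(Mul(Add(2, 6, Mul(-1, -6)), 36), 55) = Add(Mul(Add(2, 6, 6), 36), 55) = Add(Mul(14, 36), 55) = Add(504, 55) = 559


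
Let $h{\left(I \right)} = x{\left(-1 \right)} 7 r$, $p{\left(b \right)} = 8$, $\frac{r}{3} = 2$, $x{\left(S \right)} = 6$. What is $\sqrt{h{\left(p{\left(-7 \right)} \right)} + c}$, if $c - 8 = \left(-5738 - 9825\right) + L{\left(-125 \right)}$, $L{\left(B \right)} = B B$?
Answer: $\sqrt{322} \approx 17.944$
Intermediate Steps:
$L{\left(B \right)} = B^{2}$
$r = 6$ ($r = 3 \cdot 2 = 6$)
$c = 70$ ($c = 8 + \left(\left(-5738 - 9825\right) + \left(-125\right)^{2}\right) = 8 + \left(\left(-5738 - 9825\right) + 15625\right) = 8 + \left(-15563 + 15625\right) = 8 + 62 = 70$)
$h{\left(I \right)} = 252$ ($h{\left(I \right)} = 6 \cdot 7 \cdot 6 = 42 \cdot 6 = 252$)
$\sqrt{h{\left(p{\left(-7 \right)} \right)} + c} = \sqrt{252 + 70} = \sqrt{322}$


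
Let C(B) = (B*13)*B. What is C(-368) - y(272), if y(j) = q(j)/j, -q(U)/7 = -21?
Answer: 478859117/272 ≈ 1.7605e+6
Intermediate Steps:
q(U) = 147 (q(U) = -7*(-21) = 147)
y(j) = 147/j
C(B) = 13*B**2 (C(B) = (13*B)*B = 13*B**2)
C(-368) - y(272) = 13*(-368)**2 - 147/272 = 13*135424 - 147/272 = 1760512 - 1*147/272 = 1760512 - 147/272 = 478859117/272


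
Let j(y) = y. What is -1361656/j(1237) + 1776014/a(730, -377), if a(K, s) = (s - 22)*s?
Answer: -202627451170/186073251 ≈ -1089.0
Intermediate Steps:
a(K, s) = s*(-22 + s) (a(K, s) = (-22 + s)*s = s*(-22 + s))
-1361656/j(1237) + 1776014/a(730, -377) = -1361656/1237 + 1776014/((-377*(-22 - 377))) = -1361656*1/1237 + 1776014/((-377*(-399))) = -1361656/1237 + 1776014/150423 = -202627451170/186073251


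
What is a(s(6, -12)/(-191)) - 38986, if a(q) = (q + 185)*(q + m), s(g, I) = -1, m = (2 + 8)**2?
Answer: -747295330/36481 ≈ -20485.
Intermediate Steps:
m = 100 (m = 10**2 = 100)
a(q) = (100 + q)*(185 + q) (a(q) = (q + 185)*(q + 100) = (185 + q)*(100 + q) = (100 + q)*(185 + q))
a(s(6, -12)/(-191)) - 38986 = (18500 + (-1/(-191))**2 + 285*(-1/(-191))) - 38986 = (18500 + (-1*(-1/191))**2 + 285*(-1*(-1/191))) - 38986 = (18500 + (1/191)**2 + 285*(1/191)) - 38986 = (18500 + 1/36481 + 285/191) - 38986 = 674952936/36481 - 38986 = -747295330/36481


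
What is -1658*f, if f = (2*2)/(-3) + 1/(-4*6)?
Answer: 9119/4 ≈ 2279.8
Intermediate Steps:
f = -11/8 (f = 4*(-⅓) - ¼*⅙ = -4/3 - 1/24 = -11/8 ≈ -1.3750)
-1658*f = -1658*(-11/8) = 9119/4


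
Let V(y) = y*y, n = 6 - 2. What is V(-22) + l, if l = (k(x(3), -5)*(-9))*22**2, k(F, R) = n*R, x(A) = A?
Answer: 87604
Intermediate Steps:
n = 4
V(y) = y**2
k(F, R) = 4*R
l = 87120 (l = ((4*(-5))*(-9))*22**2 = -20*(-9)*484 = 180*484 = 87120)
V(-22) + l = (-22)**2 + 87120 = 484 + 87120 = 87604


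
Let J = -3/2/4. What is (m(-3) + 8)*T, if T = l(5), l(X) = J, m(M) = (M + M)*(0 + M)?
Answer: -39/4 ≈ -9.7500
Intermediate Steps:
J = -3/8 (J = -3*½*(¼) = -3/2*¼ = -3/8 ≈ -0.37500)
m(M) = 2*M² (m(M) = (2*M)*M = 2*M²)
l(X) = -3/8
T = -3/8 ≈ -0.37500
(m(-3) + 8)*T = (2*(-3)² + 8)*(-3/8) = (2*9 + 8)*(-3/8) = (18 + 8)*(-3/8) = 26*(-3/8) = -39/4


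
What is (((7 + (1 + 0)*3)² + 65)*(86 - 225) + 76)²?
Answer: 522533881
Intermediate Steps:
(((7 + (1 + 0)*3)² + 65)*(86 - 225) + 76)² = (((7 + 1*3)² + 65)*(-139) + 76)² = (((7 + 3)² + 65)*(-139) + 76)² = ((10² + 65)*(-139) + 76)² = ((100 + 65)*(-139) + 76)² = (165*(-139) + 76)² = (-22935 + 76)² = (-22859)² = 522533881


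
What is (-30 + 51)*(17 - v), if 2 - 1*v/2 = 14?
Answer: 861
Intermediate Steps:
v = -24 (v = 4 - 2*14 = 4 - 28 = -24)
(-30 + 51)*(17 - v) = (-30 + 51)*(17 - 1*(-24)) = 21*(17 + 24) = 21*41 = 861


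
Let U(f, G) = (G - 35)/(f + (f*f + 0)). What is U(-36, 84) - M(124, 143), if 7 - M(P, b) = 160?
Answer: 27547/180 ≈ 153.04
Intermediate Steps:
M(P, b) = -153 (M(P, b) = 7 - 1*160 = 7 - 160 = -153)
U(f, G) = (-35 + G)/(f + f**2) (U(f, G) = (-35 + G)/(f + (f**2 + 0)) = (-35 + G)/(f + f**2))
U(-36, 84) - M(124, 143) = (-35 + 84)/((-36)*(1 - 36)) - 1*(-153) = -1/36*49/(-35) + 153 = -1/36*(-1/35)*49 + 153 = 7/180 + 153 = 27547/180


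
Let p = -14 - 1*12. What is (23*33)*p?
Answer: -19734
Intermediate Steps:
p = -26 (p = -14 - 12 = -26)
(23*33)*p = (23*33)*(-26) = 759*(-26) = -19734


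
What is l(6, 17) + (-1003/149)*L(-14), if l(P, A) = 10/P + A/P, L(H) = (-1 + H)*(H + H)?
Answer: -841179/298 ≈ -2822.8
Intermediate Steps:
L(H) = 2*H*(-1 + H) (L(H) = (-1 + H)*(2*H) = 2*H*(-1 + H))
l(6, 17) + (-1003/149)*L(-14) = (10 + 17)/6 + (-1003/149)*(2*(-14)*(-1 - 14)) = (1/6)*27 + (-1003*1/149)*(2*(-14)*(-15)) = 9/2 - 1003/149*420 = 9/2 - 421260/149 = -841179/298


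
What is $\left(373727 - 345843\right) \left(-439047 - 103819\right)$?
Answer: $-15137275544$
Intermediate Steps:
$\left(373727 - 345843\right) \left(-439047 - 103819\right) = 27884 \left(-542866\right) = -15137275544$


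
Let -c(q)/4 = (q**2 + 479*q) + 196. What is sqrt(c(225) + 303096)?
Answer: 2*I*sqrt(82822) ≈ 575.58*I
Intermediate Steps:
c(q) = -784 - 1916*q - 4*q**2 (c(q) = -4*((q**2 + 479*q) + 196) = -4*(196 + q**2 + 479*q) = -784 - 1916*q - 4*q**2)
sqrt(c(225) + 303096) = sqrt((-784 - 1916*225 - 4*225**2) + 303096) = sqrt((-784 - 431100 - 4*50625) + 303096) = sqrt((-784 - 431100 - 202500) + 303096) = sqrt(-634384 + 303096) = sqrt(-331288) = 2*I*sqrt(82822)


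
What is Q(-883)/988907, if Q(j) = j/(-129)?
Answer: 883/127569003 ≈ 6.9217e-6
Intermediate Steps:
Q(j) = -j/129 (Q(j) = j*(-1/129) = -j/129)
Q(-883)/988907 = -1/129*(-883)/988907 = (883/129)*(1/988907) = 883/127569003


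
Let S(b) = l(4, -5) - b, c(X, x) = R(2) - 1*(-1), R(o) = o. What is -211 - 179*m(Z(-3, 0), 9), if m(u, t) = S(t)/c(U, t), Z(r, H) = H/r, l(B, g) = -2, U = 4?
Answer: 1336/3 ≈ 445.33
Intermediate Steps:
c(X, x) = 3 (c(X, x) = 2 - 1*(-1) = 2 + 1 = 3)
S(b) = -2 - b
m(u, t) = -⅔ - t/3 (m(u, t) = (-2 - t)/3 = (-2 - t)*(⅓) = -⅔ - t/3)
-211 - 179*m(Z(-3, 0), 9) = -211 - 179*(-⅔ - ⅓*9) = -211 - 179*(-⅔ - 3) = -211 - 179*(-11/3) = -211 + 1969/3 = 1336/3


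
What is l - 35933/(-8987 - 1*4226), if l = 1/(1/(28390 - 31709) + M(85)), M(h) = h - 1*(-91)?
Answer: 21033864366/7718281459 ≈ 2.7252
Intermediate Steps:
M(h) = 91 + h (M(h) = h + 91 = 91 + h)
l = 3319/584143 (l = 1/(1/(28390 - 31709) + (91 + 85)) = 1/(1/(-3319) + 176) = 1/(-1/3319 + 176) = 1/(584143/3319) = 3319/584143 ≈ 0.0056818)
l - 35933/(-8987 - 1*4226) = 3319/584143 - 35933/(-8987 - 1*4226) = 3319/584143 - 35933/(-8987 - 4226) = 3319/584143 - 35933/(-13213) = 3319/584143 - 35933*(-1)/13213 = 3319/584143 - 1*(-35933/13213) = 3319/584143 + 35933/13213 = 21033864366/7718281459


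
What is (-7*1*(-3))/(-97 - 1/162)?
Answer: -486/2245 ≈ -0.21648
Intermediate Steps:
(-7*1*(-3))/(-97 - 1/162) = (-7*(-3))/(-97 - 1*1/162) = 21/(-97 - 1/162) = 21/(-15715/162) = 21*(-162/15715) = -486/2245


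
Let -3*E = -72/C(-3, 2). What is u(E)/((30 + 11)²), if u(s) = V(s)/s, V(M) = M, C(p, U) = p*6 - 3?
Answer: 1/1681 ≈ 0.00059488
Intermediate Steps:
C(p, U) = -3 + 6*p (C(p, U) = 6*p - 3 = -3 + 6*p)
E = -8/7 (E = -(-24)/(-3 + 6*(-3)) = -(-24)/(-3 - 18) = -(-24)/(-21) = -(-24)*(-1)/21 = -⅓*24/7 = -8/7 ≈ -1.1429)
u(s) = 1 (u(s) = s/s = 1)
u(E)/((30 + 11)²) = 1/(30 + 11)² = 1/41² = 1/1681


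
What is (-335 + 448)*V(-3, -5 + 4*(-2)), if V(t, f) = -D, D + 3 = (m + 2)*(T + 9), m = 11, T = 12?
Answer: -30510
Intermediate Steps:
D = 270 (D = -3 + (11 + 2)*(12 + 9) = -3 + 13*21 = -3 + 273 = 270)
V(t, f) = -270 (V(t, f) = -1*270 = -270)
(-335 + 448)*V(-3, -5 + 4*(-2)) = (-335 + 448)*(-270) = 113*(-270) = -30510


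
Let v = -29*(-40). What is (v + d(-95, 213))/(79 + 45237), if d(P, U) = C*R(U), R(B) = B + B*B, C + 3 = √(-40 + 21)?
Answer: -67793/22658 + 22791*I*√19/22658 ≈ -2.992 + 4.3845*I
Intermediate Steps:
v = 1160
C = -3 + I*√19 (C = -3 + √(-40 + 21) = -3 + √(-19) = -3 + I*√19 ≈ -3.0 + 4.3589*I)
R(B) = B + B²
d(P, U) = U*(1 + U)*(-3 + I*√19) (d(P, U) = (-3 + I*√19)*(U*(1 + U)) = U*(1 + U)*(-3 + I*√19))
(v + d(-95, 213))/(79 + 45237) = (1160 - 1*213*(1 + 213)*(3 - I*√19))/(79 + 45237) = (1160 - 1*213*214*(3 - I*√19))/45316 = (1160 + (-136746 + 45582*I*√19))*(1/45316) = (-135586 + 45582*I*√19)*(1/45316) = -67793/22658 + 22791*I*√19/22658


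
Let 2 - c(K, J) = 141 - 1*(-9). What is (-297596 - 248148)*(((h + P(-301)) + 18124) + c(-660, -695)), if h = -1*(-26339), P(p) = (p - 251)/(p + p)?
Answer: -7279728878704/301 ≈ -2.4185e+10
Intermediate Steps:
P(p) = (-251 + p)/(2*p) (P(p) = (-251 + p)/((2*p)) = (-251 + p)*(1/(2*p)) = (-251 + p)/(2*p))
h = 26339
c(K, J) = -148 (c(K, J) = 2 - (141 - 1*(-9)) = 2 - (141 + 9) = 2 - 1*150 = 2 - 150 = -148)
(-297596 - 248148)*(((h + P(-301)) + 18124) + c(-660, -695)) = (-297596 - 248148)*(((26339 + (½)*(-251 - 301)/(-301)) + 18124) - 148) = -545744*(((26339 + (½)*(-1/301)*(-552)) + 18124) - 148) = -545744*(((26339 + 276/301) + 18124) - 148) = -545744*((7928315/301 + 18124) - 148) = -545744*(13383639/301 - 148) = -545744*13339091/301 = -7279728878704/301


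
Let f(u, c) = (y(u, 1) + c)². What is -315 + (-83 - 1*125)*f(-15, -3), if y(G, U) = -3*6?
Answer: -92043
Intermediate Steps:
y(G, U) = -18
f(u, c) = (-18 + c)²
-315 + (-83 - 1*125)*f(-15, -3) = -315 + (-83 - 1*125)*(-18 - 3)² = -315 + (-83 - 125)*(-21)² = -315 - 208*441 = -315 - 91728 = -92043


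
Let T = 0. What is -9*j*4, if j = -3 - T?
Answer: 108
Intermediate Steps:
j = -3 (j = -3 - 1*0 = -3 + 0 = -3)
-9*j*4 = -9*(-3)*4 = 27*4 = 108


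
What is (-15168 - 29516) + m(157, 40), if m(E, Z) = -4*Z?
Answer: -44844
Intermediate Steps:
(-15168 - 29516) + m(157, 40) = (-15168 - 29516) - 4*40 = -44684 - 160 = -44844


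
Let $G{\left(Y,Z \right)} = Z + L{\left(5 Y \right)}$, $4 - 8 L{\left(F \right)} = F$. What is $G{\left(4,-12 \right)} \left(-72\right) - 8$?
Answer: $1000$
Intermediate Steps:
$L{\left(F \right)} = \frac{1}{2} - \frac{F}{8}$
$G{\left(Y,Z \right)} = \frac{1}{2} + Z - \frac{5 Y}{8}$ ($G{\left(Y,Z \right)} = Z - \left(- \frac{1}{2} + \frac{5 Y}{8}\right) = \frac{1}{2} + Z - \frac{5 Y}{8}$)
$G{\left(4,-12 \right)} \left(-72\right) - 8 = \left(\frac{1}{2} - 12 - \frac{5}{2}\right) \left(-72\right) - 8 = \left(-14\right) \left(-72\right) - 8 = 1008 - 8 = 1000$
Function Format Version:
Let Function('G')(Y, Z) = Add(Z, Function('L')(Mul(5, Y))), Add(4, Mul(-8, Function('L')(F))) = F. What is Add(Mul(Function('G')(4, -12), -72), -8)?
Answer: 1000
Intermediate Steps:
Function('L')(F) = Add(Rational(1, 2), Mul(Rational(-1, 8), F))
Function('G')(Y, Z) = Add(Rational(1, 2), Z, Mul(Rational(-5, 8), Y)) (Function('G')(Y, Z) = Add(Z, Add(Rational(1, 2), Mul(Rational(-1, 8), Mul(5, Y)))) = Add(Z, Add(Rational(1, 2), Mul(Rational(-5, 8), Y))) = Add(Rational(1, 2), Z, Mul(Rational(-5, 8), Y)))
Add(Mul(Function('G')(4, -12), -72), -8) = Add(Mul(Add(Rational(1, 2), -12, Mul(Rational(-5, 8), 4)), -72), -8) = Add(Mul(Add(Rational(1, 2), -12, Rational(-5, 2)), -72), -8) = Add(Mul(-14, -72), -8) = Add(1008, -8) = 1000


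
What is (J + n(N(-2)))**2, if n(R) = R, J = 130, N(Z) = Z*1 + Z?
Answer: 15876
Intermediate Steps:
N(Z) = 2*Z (N(Z) = Z + Z = 2*Z)
(J + n(N(-2)))**2 = (130 + 2*(-2))**2 = (130 - 4)**2 = 126**2 = 15876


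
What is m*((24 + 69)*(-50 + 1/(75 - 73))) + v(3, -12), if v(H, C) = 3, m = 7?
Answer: -64443/2 ≈ -32222.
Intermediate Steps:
m*((24 + 69)*(-50 + 1/(75 - 73))) + v(3, -12) = 7*((24 + 69)*(-50 + 1/(75 - 73))) + 3 = 7*(93*(-50 + 1/2)) + 3 = 7*(93*(-50 + ½)) + 3 = 7*(93*(-99/2)) + 3 = 7*(-9207/2) + 3 = -64449/2 + 3 = -64443/2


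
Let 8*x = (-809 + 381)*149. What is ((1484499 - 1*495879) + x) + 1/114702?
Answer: 56241172124/57351 ≈ 9.8065e+5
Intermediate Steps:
x = -15943/2 (x = ((-809 + 381)*149)/8 = (-428*149)/8 = (⅛)*(-63772) = -15943/2 ≈ -7971.5)
((1484499 - 1*495879) + x) + 1/114702 = ((1484499 - 1*495879) - 15943/2) + 1/114702 = ((1484499 - 495879) - 15943/2) + 1/114702 = (988620 - 15943/2) + 1/114702 = 1961297/2 + 1/114702 = 56241172124/57351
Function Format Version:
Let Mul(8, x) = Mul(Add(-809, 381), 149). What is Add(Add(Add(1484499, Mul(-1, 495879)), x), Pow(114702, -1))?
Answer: Rational(56241172124, 57351) ≈ 9.8065e+5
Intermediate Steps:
x = Rational(-15943, 2) (x = Mul(Rational(1, 8), Mul(Add(-809, 381), 149)) = Mul(Rational(1, 8), Mul(-428, 149)) = Mul(Rational(1, 8), -63772) = Rational(-15943, 2) ≈ -7971.5)
Add(Add(Add(1484499, Mul(-1, 495879)), x), Pow(114702, -1)) = Add(Add(Add(1484499, Mul(-1, 495879)), Rational(-15943, 2)), Pow(114702, -1)) = Add(Add(Add(1484499, -495879), Rational(-15943, 2)), Rational(1, 114702)) = Add(Add(988620, Rational(-15943, 2)), Rational(1, 114702)) = Add(Rational(1961297, 2), Rational(1, 114702)) = Rational(56241172124, 57351)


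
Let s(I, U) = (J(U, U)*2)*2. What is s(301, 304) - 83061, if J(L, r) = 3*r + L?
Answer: -78197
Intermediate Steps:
J(L, r) = L + 3*r
s(I, U) = 16*U (s(I, U) = ((U + 3*U)*2)*2 = ((4*U)*2)*2 = (8*U)*2 = 16*U)
s(301, 304) - 83061 = 16*304 - 83061 = 4864 - 83061 = -78197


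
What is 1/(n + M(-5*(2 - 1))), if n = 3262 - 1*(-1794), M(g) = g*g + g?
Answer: 1/5076 ≈ 0.00019701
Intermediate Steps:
M(g) = g + g² (M(g) = g² + g = g + g²)
n = 5056 (n = 3262 + 1794 = 5056)
1/(n + M(-5*(2 - 1))) = 1/(5056 + (-5*(2 - 1))*(1 - 5*(2 - 1))) = 1/(5056 + (-5*1)*(1 - 5*1)) = 1/(5056 - 5*(1 - 5)) = 1/(5056 - 5*(-4)) = 1/(5056 + 20) = 1/5076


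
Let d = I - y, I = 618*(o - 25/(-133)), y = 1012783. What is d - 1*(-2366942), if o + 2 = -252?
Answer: 159241321/133 ≈ 1.1973e+6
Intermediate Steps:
o = -254 (o = -2 - 252 = -254)
I = -20861826/133 (I = 618*(-254 - 25/(-133)) = 618*(-254 - 25*(-1/133)) = 618*(-254 + 25/133) = 618*(-33757/133) = -20861826/133 ≈ -1.5686e+5)
d = -155561965/133 (d = -20861826/133 - 1*1012783 = -20861826/133 - 1012783 = -155561965/133 ≈ -1.1696e+6)
d - 1*(-2366942) = -155561965/133 - 1*(-2366942) = -155561965/133 + 2366942 = 159241321/133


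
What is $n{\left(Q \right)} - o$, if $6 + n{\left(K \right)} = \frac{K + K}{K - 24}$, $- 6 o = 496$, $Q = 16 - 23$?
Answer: $\frac{7172}{93} \approx 77.118$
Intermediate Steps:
$Q = -7$
$o = - \frac{248}{3}$ ($o = \left(- \frac{1}{6}\right) 496 = - \frac{248}{3} \approx -82.667$)
$n{\left(K \right)} = -6 + \frac{2 K}{-24 + K}$ ($n{\left(K \right)} = -6 + \frac{K + K}{K - 24} = -6 + \frac{2 K}{-24 + K}$)
$n{\left(Q \right)} - o = \frac{4 \left(36 - -7\right)}{-24 - 7} - - \frac{248}{3} = \frac{4 \left(36 + 7\right)}{-31} + \frac{248}{3} = 4 \left(- \frac{1}{31}\right) 43 + \frac{248}{3} = - \frac{172}{31} + \frac{248}{3} = \frac{7172}{93}$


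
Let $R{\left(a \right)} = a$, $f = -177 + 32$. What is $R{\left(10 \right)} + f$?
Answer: $-135$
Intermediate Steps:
$f = -145$
$R{\left(10 \right)} + f = 10 - 145 = -135$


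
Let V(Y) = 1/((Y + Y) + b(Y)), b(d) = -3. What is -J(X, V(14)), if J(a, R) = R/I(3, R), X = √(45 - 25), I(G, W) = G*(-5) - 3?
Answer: 1/450 ≈ 0.0022222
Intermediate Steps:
I(G, W) = -3 - 5*G (I(G, W) = -5*G - 3 = -3 - 5*G)
X = 2*√5 (X = √20 = 2*√5 ≈ 4.4721)
V(Y) = 1/(-3 + 2*Y) (V(Y) = 1/((Y + Y) - 3) = 1/(2*Y - 3) = 1/(-3 + 2*Y))
J(a, R) = -R/18 (J(a, R) = R/(-3 - 5*3) = R/(-3 - 15) = R/(-18) = R*(-1/18) = -R/18)
-J(X, V(14)) = -(-1)/(18*(-3 + 2*14)) = -(-1)/(18*(-3 + 28)) = -(-1)/(18*25) = -1*(-1/450) = 1/450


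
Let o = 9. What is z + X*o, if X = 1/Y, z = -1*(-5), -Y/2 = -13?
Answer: 139/26 ≈ 5.3462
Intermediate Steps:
Y = 26 (Y = -2*(-13) = 26)
z = 5
X = 1/26 ≈ 0.038462
z + X*o = 5 + (1/26)*9 = 5 + 9/26 = 139/26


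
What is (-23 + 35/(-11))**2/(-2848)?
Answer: -2592/10769 ≈ -0.24069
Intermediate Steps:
(-23 + 35/(-11))**2/(-2848) = (-23 + 35*(-1/11))**2*(-1/2848) = (-23 - 35/11)**2*(-1/2848) = (-288/11)**2*(-1/2848) = (82944/121)*(-1/2848) = -2592/10769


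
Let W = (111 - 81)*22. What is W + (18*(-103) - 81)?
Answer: -1275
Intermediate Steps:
W = 660 (W = 30*22 = 660)
W + (18*(-103) - 81) = 660 + (18*(-103) - 81) = 660 + (-1854 - 81) = 660 - 1935 = -1275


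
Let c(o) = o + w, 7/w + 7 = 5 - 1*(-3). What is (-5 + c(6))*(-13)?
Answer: -104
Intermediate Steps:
w = 7 (w = 7/(-7 + (5 - 1*(-3))) = 7/(-7 + (5 + 3)) = 7/(-7 + 8) = 7/1 = 7*1 = 7)
c(o) = 7 + o (c(o) = o + 7 = 7 + o)
(-5 + c(6))*(-13) = (-5 + (7 + 6))*(-13) = (-5 + 13)*(-13) = 8*(-13) = -104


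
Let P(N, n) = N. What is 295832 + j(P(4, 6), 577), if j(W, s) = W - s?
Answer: 295259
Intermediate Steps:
295832 + j(P(4, 6), 577) = 295832 + (4 - 1*577) = 295832 + (4 - 577) = 295832 - 573 = 295259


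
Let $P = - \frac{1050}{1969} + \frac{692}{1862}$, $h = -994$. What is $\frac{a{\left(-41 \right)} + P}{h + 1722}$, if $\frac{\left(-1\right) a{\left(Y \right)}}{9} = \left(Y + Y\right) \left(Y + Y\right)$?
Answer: $- \frac{13866817000}{166815649} \approx -83.127$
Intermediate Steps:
$a{\left(Y \right)} = - 36 Y^{2}$ ($a{\left(Y \right)} = - 9 \left(Y + Y\right) \left(Y + Y\right) = - 9 \cdot 2 Y 2 Y = - 9 \cdot 4 Y^{2} = - 36 Y^{2}$)
$P = - \frac{296276}{1833139}$ ($P = \left(-1050\right) \frac{1}{1969} + 692 \cdot \frac{1}{1862} = - \frac{1050}{1969} + \frac{346}{931} = - \frac{296276}{1833139} \approx -0.16162$)
$\frac{a{\left(-41 \right)} + P}{h + 1722} = \frac{- 36 \left(-41\right)^{2} - \frac{296276}{1833139}}{-994 + 1722} = \frac{\left(-36\right) 1681 - \frac{296276}{1833139}}{728} = \left(-60516 - \frac{296276}{1833139}\right) \frac{1}{728} = \left(- \frac{110934536000}{1833139}\right) \frac{1}{728} = - \frac{13866817000}{166815649}$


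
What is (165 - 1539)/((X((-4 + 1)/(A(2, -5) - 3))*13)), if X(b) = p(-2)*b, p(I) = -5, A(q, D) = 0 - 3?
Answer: 2748/65 ≈ 42.277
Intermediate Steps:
A(q, D) = -3
X(b) = -5*b
(165 - 1539)/((X((-4 + 1)/(A(2, -5) - 3))*13)) = (165 - 1539)/((-5*(-4 + 1)/(-3 - 3)*13)) = -1374/(-(-15)/(-6)*13) = -1374/(-(-15)*(-1)/6*13) = -1374/(-5*1/2*13) = -1374/(-5/2*13) = -1374/(-65/2) = -2/65*(-1374) = 2748/65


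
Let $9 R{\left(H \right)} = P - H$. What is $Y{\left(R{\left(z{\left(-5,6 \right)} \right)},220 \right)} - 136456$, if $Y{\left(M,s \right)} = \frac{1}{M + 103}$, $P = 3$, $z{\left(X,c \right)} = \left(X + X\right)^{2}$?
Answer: $- \frac{113258471}{830} \approx -1.3646 \cdot 10^{5}$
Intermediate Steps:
$z{\left(X,c \right)} = 4 X^{2}$ ($z{\left(X,c \right)} = \left(2 X\right)^{2} = 4 X^{2}$)
$R{\left(H \right)} = \frac{1}{3} - \frac{H}{9}$ ($R{\left(H \right)} = \frac{3 - H}{9} = \frac{1}{3} - \frac{H}{9}$)
$Y{\left(M,s \right)} = \frac{1}{103 + M}$
$Y{\left(R{\left(z{\left(-5,6 \right)} \right)},220 \right)} - 136456 = \frac{1}{103 + \left(\frac{1}{3} - \frac{4 \left(-5\right)^{2}}{9}\right)} - 136456 = \frac{1}{103 + \left(\frac{1}{3} - \frac{4 \cdot 25}{9}\right)} - 136456 = \frac{1}{103 + \left(\frac{1}{3} - \frac{100}{9}\right)} - 136456 = \frac{1}{103 - \frac{97}{9}} - 136456 = \frac{1}{\frac{830}{9}} - 136456 = \frac{9}{830} - 136456 = - \frac{113258471}{830}$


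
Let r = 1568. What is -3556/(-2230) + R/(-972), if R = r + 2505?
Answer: -2813179/1083780 ≈ -2.5957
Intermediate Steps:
R = 4073 (R = 1568 + 2505 = 4073)
-3556/(-2230) + R/(-972) = -3556/(-2230) + 4073/(-972) = -3556*(-1/2230) + 4073*(-1/972) = 1778/1115 - 4073/972 = -2813179/1083780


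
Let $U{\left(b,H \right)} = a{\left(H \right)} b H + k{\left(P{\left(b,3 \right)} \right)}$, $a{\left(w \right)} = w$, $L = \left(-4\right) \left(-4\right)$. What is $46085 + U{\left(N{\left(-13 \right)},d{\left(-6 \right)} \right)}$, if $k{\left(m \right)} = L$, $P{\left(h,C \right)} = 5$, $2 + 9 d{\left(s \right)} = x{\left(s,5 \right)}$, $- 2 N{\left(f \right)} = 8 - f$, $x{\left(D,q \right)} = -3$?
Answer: $\frac{2489279}{54} \approx 46098.0$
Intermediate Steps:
$L = 16$
$N{\left(f \right)} = -4 + \frac{f}{2}$ ($N{\left(f \right)} = - \frac{8 - f}{2} = -4 + \frac{f}{2}$)
$d{\left(s \right)} = - \frac{5}{9}$ ($d{\left(s \right)} = - \frac{2}{9} + \frac{1}{9} \left(-3\right) = - \frac{2}{9} - \frac{1}{3} = - \frac{5}{9}$)
$k{\left(m \right)} = 16$
$U{\left(b,H \right)} = 16 + b H^{2}$ ($U{\left(b,H \right)} = H b H + 16 = b H^{2} + 16 = 16 + b H^{2}$)
$46085 + U{\left(N{\left(-13 \right)},d{\left(-6 \right)} \right)} = 46085 + \left(16 + \left(-4 + \frac{1}{2} \left(-13\right)\right) \left(- \frac{5}{9}\right)^{2}\right) = 46085 + \left(16 + \left(-4 - \frac{13}{2}\right) \frac{25}{81}\right) = 46085 + \left(16 - \frac{175}{54}\right) = 46085 + \frac{689}{54} = \frac{2489279}{54}$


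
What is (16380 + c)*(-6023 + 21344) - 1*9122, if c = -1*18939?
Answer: -39215561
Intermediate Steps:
c = -18939
(16380 + c)*(-6023 + 21344) - 1*9122 = (16380 - 18939)*(-6023 + 21344) - 1*9122 = -2559*15321 - 9122 = -39206439 - 9122 = -39215561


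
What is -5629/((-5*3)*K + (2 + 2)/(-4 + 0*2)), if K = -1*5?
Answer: -5629/74 ≈ -76.068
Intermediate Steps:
K = -5
-5629/((-5*3)*K + (2 + 2)/(-4 + 0*2)) = -5629/(-5*3*(-5) + (2 + 2)/(-4 + 0*2)) = -5629/(-15*(-5) + 4/(-4 + 0)) = -5629/(75 + 4/(-4)) = -5629/(75 + 4*(-¼)) = -5629/(75 - 1) = -5629/74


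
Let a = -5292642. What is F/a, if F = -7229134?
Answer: 3614567/2646321 ≈ 1.3659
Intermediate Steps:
F/a = -7229134/(-5292642) = -7229134*(-1/5292642) = 3614567/2646321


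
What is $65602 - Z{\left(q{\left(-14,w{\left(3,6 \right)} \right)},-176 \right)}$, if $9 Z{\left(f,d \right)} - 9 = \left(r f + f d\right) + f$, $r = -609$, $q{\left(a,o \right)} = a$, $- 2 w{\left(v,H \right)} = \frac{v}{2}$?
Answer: $\frac{579433}{9} \approx 64381.0$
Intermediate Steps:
$w{\left(v,H \right)} = - \frac{v}{4}$ ($w{\left(v,H \right)} = - \frac{v \frac{1}{2}}{2} = - \frac{\frac{1}{2} v}{2} = - \frac{v}{4}$)
$Z{\left(f,d \right)} = 1 - \frac{608 f}{9} + \frac{d f}{9}$ ($Z{\left(f,d \right)} = 1 + \frac{\left(- 609 f + f d\right) + f}{9} = 1 + \frac{\left(- 609 f + d f\right) + f}{9} = 1 + \frac{- 608 f + d f}{9} = 1 + \left(- \frac{608 f}{9} + \frac{d f}{9}\right) = 1 - \frac{608 f}{9} + \frac{d f}{9}$)
$65602 - Z{\left(q{\left(-14,w{\left(3,6 \right)} \right)},-176 \right)} = 65602 - \left(1 - - \frac{8512}{9} + \frac{1}{9} \left(-176\right) \left(-14\right)\right) = 65602 - \left(1 + \frac{8512}{9} + \frac{2464}{9}\right) = 65602 - \frac{10985}{9} = \frac{579433}{9}$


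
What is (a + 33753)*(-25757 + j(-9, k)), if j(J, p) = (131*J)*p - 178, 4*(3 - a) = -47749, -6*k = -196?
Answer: -11779537077/4 ≈ -2.9449e+9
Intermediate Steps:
k = 98/3 (k = -1/6*(-196) = 98/3 ≈ 32.667)
a = 47761/4 (a = 3 - 1/4*(-47749) = 3 + 47749/4 = 47761/4 ≈ 11940.)
j(J, p) = -178 + 131*J*p (j(J, p) = 131*J*p - 178 = -178 + 131*J*p)
(a + 33753)*(-25757 + j(-9, k)) = (47761/4 + 33753)*(-25757 + (-178 + 131*(-9)*(98/3))) = 182773*(-25757 + (-178 - 38514))/4 = 182773*(-25757 - 38692)/4 = (182773/4)*(-64449) = -11779537077/4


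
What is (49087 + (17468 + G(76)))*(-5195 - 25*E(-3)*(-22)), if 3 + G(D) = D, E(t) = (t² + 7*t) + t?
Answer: -895813460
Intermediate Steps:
E(t) = t² + 8*t
G(D) = -3 + D
(49087 + (17468 + G(76)))*(-5195 - 25*E(-3)*(-22)) = (49087 + (17468 + (-3 + 76)))*(-5195 - (-75)*(8 - 3)*(-22)) = (49087 + (17468 + 73))*(-5195 - (-75)*5*(-22)) = (49087 + 17541)*(-5195 - 25*(-15)*(-22)) = 66628*(-5195 + 375*(-22)) = 66628*(-5195 - 8250) = 66628*(-13445) = -895813460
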